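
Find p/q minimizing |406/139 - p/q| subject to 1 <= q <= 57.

111/38

Expand x = 406/139 as a continued fraction with the Euclidean algorithm:
  406 = 2*139 + 128, so a_0 = 2.
  139 = 1*128 + 11, so a_1 = 1.
  128 = 11*11 + 7, so a_2 = 11.
  11 = 1*7 + 4, so a_3 = 1.
  7 = 1*4 + 3, so a_4 = 1.
  4 = 1*3 + 1, so a_5 = 1.
  3 = 3*1 + 0, so a_6 = 3.
so x = [2; 1, 11, 1, 1, 1, 3].
Convergents (p_i = a_i*p_{i-1} + p_{i-2}, q_i = a_i*q_{i-1} + q_{i-2} with p_{-2}=0, p_{-1}=1, q_{-2}=1, q_{-1}=0), until the denominator exceeds 57:
  i=0: a_0=2, p_0 = 2*1 + 0 = 2, q_0 = 2*0 + 1 = 1.
  i=1: a_1=1, p_1 = 1*2 + 1 = 3, q_1 = 1*1 + 0 = 1.
  i=2: a_2=11, p_2 = 11*3 + 2 = 35, q_2 = 11*1 + 1 = 12.
  i=3: a_3=1, p_3 = 1*35 + 3 = 38, q_3 = 1*12 + 1 = 13.
  i=4: a_4=1, p_4 = 1*38 + 35 = 73, q_4 = 1*13 + 12 = 25.
  i=5: a_5=1, p_5 = 1*73 + 38 = 111, q_5 = 1*25 + 13 = 38.
  i=6: a_6=3, p_6 = 3*111 + 73 = 406, q_6 = 3*38 + 25 = 139.
q_6 = 139 > 57, so the last convergent with denominator <= 57 is p_5/q_5 = 111/38.
The closest fraction with denominator <= 57 is either p_5/q_5 or the intermediate fraction (k*p_5 + p_4)/(k*q_5 + q_4) with the largest k >= 1 whose denominator stays <= 57; these approach x as k grows, and every other convergent or intermediate fraction in range is farther away.
Largest k: floor((57 - q_4)/q_5) = floor((57 - 25)/38) = 0.
Since k = 0, no intermediate fraction beyond p_5/q_5 has denominator <= 57, so the convergent 111/38 is the closest (its error is |406*38 - 111*139|/(139*38) = 1/5282).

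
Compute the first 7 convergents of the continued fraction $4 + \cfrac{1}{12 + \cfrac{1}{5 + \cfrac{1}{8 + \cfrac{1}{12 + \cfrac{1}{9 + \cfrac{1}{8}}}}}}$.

4/1, 49/12, 249/61, 2041/500, 24741/6061, 224710/55049, 1822421/446453

Using the convergent recurrence p_i = a_i*p_{i-1} + p_{i-2}, q_i = a_i*q_{i-1} + q_{i-2} with p_{-2}=0, p_{-1}=1, q_{-2}=1, q_{-1}=0:
  i=0: a_0=4, p_0 = 4*1 + 0 = 4, q_0 = 4*0 + 1 = 1.
  i=1: a_1=12, p_1 = 12*4 + 1 = 49, q_1 = 12*1 + 0 = 12.
  i=2: a_2=5, p_2 = 5*49 + 4 = 249, q_2 = 5*12 + 1 = 61.
  i=3: a_3=8, p_3 = 8*249 + 49 = 2041, q_3 = 8*61 + 12 = 500.
  i=4: a_4=12, p_4 = 12*2041 + 249 = 24741, q_4 = 12*500 + 61 = 6061.
  i=5: a_5=9, p_5 = 9*24741 + 2041 = 224710, q_5 = 9*6061 + 500 = 55049.
  i=6: a_6=8, p_6 = 8*224710 + 24741 = 1822421, q_6 = 8*55049 + 6061 = 446453.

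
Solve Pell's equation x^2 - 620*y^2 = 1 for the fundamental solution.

First expand sqrt(620) as a continued fraction. With x_i = (sqrt(620) + m_i)/d_i and (m_0, d_0) = (0, 1): a_0 = floor(sqrt(620)) = 24, since 24^2 = 576 <= 620 < 625 = 25^2.
Iterate m_{i+1} = d_i*a_i - m_i, d_{i+1} = (620 - m_{i+1}^2)/d_i, a_{i+1} = floor((a_0 + m_{i+1})/d_{i+1}):
  m_1 = 1*24 - 0 = 24, d_1 = (620 - 24^2)/1 = 44/1 = 44, a_1 = floor((24 + 24)/44) = 1.
  m_2 = 44*1 - 24 = 20, d_2 = (620 - 20^2)/44 = 220/44 = 5, a_2 = floor((24 + 20)/5) = 8.
  m_3 = 5*8 - 20 = 20, d_3 = (620 - 20^2)/5 = 220/5 = 44, a_3 = floor((24 + 20)/44) = 1.
  m_4 = 44*1 - 20 = 24, d_4 = (620 - 24^2)/44 = 44/44 = 1, a_4 = floor((24 + 24)/1) = 48.
  m_5 = 1*48 - 24 = 24, d_5 = (620 - 24^2)/1 = 44/1 = 44: (m_5, d_5) = (m_1, d_1) = (24, 44), so from here the quotients repeat a_1, ..., a_4; the period length is 4.
So sqrt(620) = [24; (1, 8, 1, 48)] with period length k = 4.
k is even, so the fundamental solution of x^2 - 620y^2 = 1 is (p_{k-1}, q_{k-1}) = (p_3, q_3); compute convergents through index 3.
Convergents (p_i = a_i*p_{i-1} + p_{i-2}, q_i = a_i*q_{i-1} + q_{i-2} with p_{-2}=0, p_{-1}=1, q_{-2}=1, q_{-1}=0):
  i=0: a_0=24, p_0 = 24*1 + 0 = 24, q_0 = 24*0 + 1 = 1.
  i=1: a_1=1, p_1 = 1*24 + 1 = 25, q_1 = 1*1 + 0 = 1.
  i=2: a_2=8, p_2 = 8*25 + 24 = 224, q_2 = 8*1 + 1 = 9.
  i=3: a_3=1, p_3 = 1*224 + 25 = 249, q_3 = 1*9 + 1 = 10.
Check: 249^2 - 620*10^2 = 62001 - 62000 = 1, so (x, y) = (249, 10) solves the equation, and by the theorem it is the least positive solution.

(x, y) = (249, 10)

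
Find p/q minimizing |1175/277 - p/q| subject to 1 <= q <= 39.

Expand x = 1175/277 as a continued fraction with the Euclidean algorithm:
  1175 = 4*277 + 67, so a_0 = 4.
  277 = 4*67 + 9, so a_1 = 4.
  67 = 7*9 + 4, so a_2 = 7.
  9 = 2*4 + 1, so a_3 = 2.
  4 = 4*1 + 0, so a_4 = 4.
so x = [4; 4, 7, 2, 4].
Convergents (p_i = a_i*p_{i-1} + p_{i-2}, q_i = a_i*q_{i-1} + q_{i-2} with p_{-2}=0, p_{-1}=1, q_{-2}=1, q_{-1}=0), until the denominator exceeds 39:
  i=0: a_0=4, p_0 = 4*1 + 0 = 4, q_0 = 4*0 + 1 = 1.
  i=1: a_1=4, p_1 = 4*4 + 1 = 17, q_1 = 4*1 + 0 = 4.
  i=2: a_2=7, p_2 = 7*17 + 4 = 123, q_2 = 7*4 + 1 = 29.
  i=3: a_3=2, p_3 = 2*123 + 17 = 263, q_3 = 2*29 + 4 = 62.
q_3 = 62 > 39, so the last convergent with denominator <= 39 is p_2/q_2 = 123/29.
The closest fraction with denominator <= 39 is either p_2/q_2 or the intermediate fraction (k*p_2 + p_1)/(k*q_2 + q_1) with the largest k >= 1 whose denominator stays <= 39; these approach x as k grows, and every other convergent or intermediate fraction in range is farther away.
Largest k: floor((39 - q_1)/q_2) = floor((39 - 4)/29) = 1.
That gives (1*123 + 17)/(1*29 + 4) = 140/33.
Compare the errors: |x - 123/29| = |1175*29 - 123*277|/(277*29) = 4/8033, and |x - 140/33| = |1175*33 - 140*277|/(277*33) = 5/9141.
Cross-multiplying, 4*9141 = 36564 < 40165 = 5*8033, so 4/8033 is smaller: the convergent 123/29 is closer to x than 140/33.

123/29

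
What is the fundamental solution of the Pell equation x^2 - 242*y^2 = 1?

(x, y) = (19601, 1260)

First expand sqrt(242) as a continued fraction. With x_i = (sqrt(242) + m_i)/d_i and (m_0, d_0) = (0, 1): a_0 = floor(sqrt(242)) = 15, since 15^2 = 225 <= 242 < 256 = 16^2.
Iterate m_{i+1} = d_i*a_i - m_i, d_{i+1} = (242 - m_{i+1}^2)/d_i, a_{i+1} = floor((a_0 + m_{i+1})/d_{i+1}):
  m_1 = 1*15 - 0 = 15, d_1 = (242 - 15^2)/1 = 17/1 = 17, a_1 = floor((15 + 15)/17) = 1.
  m_2 = 17*1 - 15 = 2, d_2 = (242 - 2^2)/17 = 238/17 = 14, a_2 = floor((15 + 2)/14) = 1.
  m_3 = 14*1 - 2 = 12, d_3 = (242 - 12^2)/14 = 98/14 = 7, a_3 = floor((15 + 12)/7) = 3.
  m_4 = 7*3 - 12 = 9, d_4 = (242 - 9^2)/7 = 161/7 = 23, a_4 = floor((15 + 9)/23) = 1.
  m_5 = 23*1 - 9 = 14, d_5 = (242 - 14^2)/23 = 46/23 = 2, a_5 = floor((15 + 14)/2) = 14.
  m_6 = 2*14 - 14 = 14, d_6 = (242 - 14^2)/2 = 46/2 = 23, a_6 = floor((15 + 14)/23) = 1.
  m_7 = 23*1 - 14 = 9, d_7 = (242 - 9^2)/23 = 161/23 = 7, a_7 = floor((15 + 9)/7) = 3.
  m_8 = 7*3 - 9 = 12, d_8 = (242 - 12^2)/7 = 98/7 = 14, a_8 = floor((15 + 12)/14) = 1.
  m_9 = 14*1 - 12 = 2, d_9 = (242 - 2^2)/14 = 238/14 = 17, a_9 = floor((15 + 2)/17) = 1.
  m_10 = 17*1 - 2 = 15, d_10 = (242 - 15^2)/17 = 17/17 = 1, a_10 = floor((15 + 15)/1) = 30.
  m_11 = 1*30 - 15 = 15, d_11 = (242 - 15^2)/1 = 17/1 = 17: (m_11, d_11) = (m_1, d_1) = (15, 17), so from here the quotients repeat a_1, ..., a_10; the period length is 10.
So sqrt(242) = [15; (1, 1, 3, 1, 14, 1, 3, 1, 1, 30)] with period length k = 10.
k is even, so the fundamental solution of x^2 - 242y^2 = 1 is (p_{k-1}, q_{k-1}) = (p_9, q_9); compute convergents through index 9.
Convergents (p_i = a_i*p_{i-1} + p_{i-2}, q_i = a_i*q_{i-1} + q_{i-2} with p_{-2}=0, p_{-1}=1, q_{-2}=1, q_{-1}=0):
  i=0: a_0=15, p_0 = 15*1 + 0 = 15, q_0 = 15*0 + 1 = 1.
  i=1: a_1=1, p_1 = 1*15 + 1 = 16, q_1 = 1*1 + 0 = 1.
  i=2: a_2=1, p_2 = 1*16 + 15 = 31, q_2 = 1*1 + 1 = 2.
  i=3: a_3=3, p_3 = 3*31 + 16 = 109, q_3 = 3*2 + 1 = 7.
  i=4: a_4=1, p_4 = 1*109 + 31 = 140, q_4 = 1*7 + 2 = 9.
  i=5: a_5=14, p_5 = 14*140 + 109 = 2069, q_5 = 14*9 + 7 = 133.
  i=6: a_6=1, p_6 = 1*2069 + 140 = 2209, q_6 = 1*133 + 9 = 142.
  i=7: a_7=3, p_7 = 3*2209 + 2069 = 8696, q_7 = 3*142 + 133 = 559.
  i=8: a_8=1, p_8 = 1*8696 + 2209 = 10905, q_8 = 1*559 + 142 = 701.
  i=9: a_9=1, p_9 = 1*10905 + 8696 = 19601, q_9 = 1*701 + 559 = 1260.
Check: 19601^2 - 242*1260^2 = 384199201 - 384199200 = 1, so (x, y) = (19601, 1260) solves the equation, and by the theorem it is the least positive solution.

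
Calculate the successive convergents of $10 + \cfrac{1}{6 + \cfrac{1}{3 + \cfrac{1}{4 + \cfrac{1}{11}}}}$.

Using the convergent recurrence p_i = a_i*p_{i-1} + p_{i-2}, q_i = a_i*q_{i-1} + q_{i-2} with p_{-2}=0, p_{-1}=1, q_{-2}=1, q_{-1}=0:
  i=0: a_0=10, p_0 = 10*1 + 0 = 10, q_0 = 10*0 + 1 = 1.
  i=1: a_1=6, p_1 = 6*10 + 1 = 61, q_1 = 6*1 + 0 = 6.
  i=2: a_2=3, p_2 = 3*61 + 10 = 193, q_2 = 3*6 + 1 = 19.
  i=3: a_3=4, p_3 = 4*193 + 61 = 833, q_3 = 4*19 + 6 = 82.
  i=4: a_4=11, p_4 = 11*833 + 193 = 9356, q_4 = 11*82 + 19 = 921.

10/1, 61/6, 193/19, 833/82, 9356/921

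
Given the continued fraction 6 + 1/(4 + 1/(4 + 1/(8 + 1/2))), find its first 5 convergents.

6/1, 25/4, 106/17, 873/140, 1852/297

Using the convergent recurrence p_i = a_i*p_{i-1} + p_{i-2}, q_i = a_i*q_{i-1} + q_{i-2} with p_{-2}=0, p_{-1}=1, q_{-2}=1, q_{-1}=0:
  i=0: a_0=6, p_0 = 6*1 + 0 = 6, q_0 = 6*0 + 1 = 1.
  i=1: a_1=4, p_1 = 4*6 + 1 = 25, q_1 = 4*1 + 0 = 4.
  i=2: a_2=4, p_2 = 4*25 + 6 = 106, q_2 = 4*4 + 1 = 17.
  i=3: a_3=8, p_3 = 8*106 + 25 = 873, q_3 = 8*17 + 4 = 140.
  i=4: a_4=2, p_4 = 2*873 + 106 = 1852, q_4 = 2*140 + 17 = 297.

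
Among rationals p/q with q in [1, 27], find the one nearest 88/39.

Expand x = 88/39 as a continued fraction with the Euclidean algorithm:
  88 = 2*39 + 10, so a_0 = 2.
  39 = 3*10 + 9, so a_1 = 3.
  10 = 1*9 + 1, so a_2 = 1.
  9 = 9*1 + 0, so a_3 = 9.
so x = [2; 3, 1, 9].
Convergents (p_i = a_i*p_{i-1} + p_{i-2}, q_i = a_i*q_{i-1} + q_{i-2} with p_{-2}=0, p_{-1}=1, q_{-2}=1, q_{-1}=0), until the denominator exceeds 27:
  i=0: a_0=2, p_0 = 2*1 + 0 = 2, q_0 = 2*0 + 1 = 1.
  i=1: a_1=3, p_1 = 3*2 + 1 = 7, q_1 = 3*1 + 0 = 3.
  i=2: a_2=1, p_2 = 1*7 + 2 = 9, q_2 = 1*3 + 1 = 4.
  i=3: a_3=9, p_3 = 9*9 + 7 = 88, q_3 = 9*4 + 3 = 39.
q_3 = 39 > 27, so the last convergent with denominator <= 27 is p_2/q_2 = 9/4.
The closest fraction with denominator <= 27 is either p_2/q_2 or the intermediate fraction (k*p_2 + p_1)/(k*q_2 + q_1) with the largest k >= 1 whose denominator stays <= 27; these approach x as k grows, and every other convergent or intermediate fraction in range is farther away.
Largest k: floor((27 - q_1)/q_2) = floor((27 - 3)/4) = 6.
That gives (6*9 + 7)/(6*4 + 3) = 61/27.
Compare the errors: |x - 9/4| = |88*4 - 9*39|/(39*4) = 1/156, and |x - 61/27| = |88*27 - 61*39|/(39*27) = 3/1053.
Cross-multiplying, 3*156 = 468 < 1053 = 1*1053, so 3/1053 is smaller: the intermediate fraction 61/27 is closer to x than 9/4.

61/27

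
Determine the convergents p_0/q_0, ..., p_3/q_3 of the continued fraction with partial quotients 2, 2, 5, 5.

2/1, 5/2, 27/11, 140/57

Using the convergent recurrence p_i = a_i*p_{i-1} + p_{i-2}, q_i = a_i*q_{i-1} + q_{i-2} with p_{-2}=0, p_{-1}=1, q_{-2}=1, q_{-1}=0:
  i=0: a_0=2, p_0 = 2*1 + 0 = 2, q_0 = 2*0 + 1 = 1.
  i=1: a_1=2, p_1 = 2*2 + 1 = 5, q_1 = 2*1 + 0 = 2.
  i=2: a_2=5, p_2 = 5*5 + 2 = 27, q_2 = 5*2 + 1 = 11.
  i=3: a_3=5, p_3 = 5*27 + 5 = 140, q_3 = 5*11 + 2 = 57.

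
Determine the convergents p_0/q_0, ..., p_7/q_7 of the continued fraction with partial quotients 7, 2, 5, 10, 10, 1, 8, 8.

Using the convergent recurrence p_i = a_i*p_{i-1} + p_{i-2}, q_i = a_i*q_{i-1} + q_{i-2} with p_{-2}=0, p_{-1}=1, q_{-2}=1, q_{-1}=0:
  i=0: a_0=7, p_0 = 7*1 + 0 = 7, q_0 = 7*0 + 1 = 1.
  i=1: a_1=2, p_1 = 2*7 + 1 = 15, q_1 = 2*1 + 0 = 2.
  i=2: a_2=5, p_2 = 5*15 + 7 = 82, q_2 = 5*2 + 1 = 11.
  i=3: a_3=10, p_3 = 10*82 + 15 = 835, q_3 = 10*11 + 2 = 112.
  i=4: a_4=10, p_4 = 10*835 + 82 = 8432, q_4 = 10*112 + 11 = 1131.
  i=5: a_5=1, p_5 = 1*8432 + 835 = 9267, q_5 = 1*1131 + 112 = 1243.
  i=6: a_6=8, p_6 = 8*9267 + 8432 = 82568, q_6 = 8*1243 + 1131 = 11075.
  i=7: a_7=8, p_7 = 8*82568 + 9267 = 669811, q_7 = 8*11075 + 1243 = 89843.

7/1, 15/2, 82/11, 835/112, 8432/1131, 9267/1243, 82568/11075, 669811/89843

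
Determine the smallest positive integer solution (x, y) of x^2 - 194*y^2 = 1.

(x, y) = (195, 14)

First expand sqrt(194) as a continued fraction. With x_i = (sqrt(194) + m_i)/d_i and (m_0, d_0) = (0, 1): a_0 = floor(sqrt(194)) = 13, since 13^2 = 169 <= 194 < 196 = 14^2.
Iterate m_{i+1} = d_i*a_i - m_i, d_{i+1} = (194 - m_{i+1}^2)/d_i, a_{i+1} = floor((a_0 + m_{i+1})/d_{i+1}):
  m_1 = 1*13 - 0 = 13, d_1 = (194 - 13^2)/1 = 25/1 = 25, a_1 = floor((13 + 13)/25) = 1.
  m_2 = 25*1 - 13 = 12, d_2 = (194 - 12^2)/25 = 50/25 = 2, a_2 = floor((13 + 12)/2) = 12.
  m_3 = 2*12 - 12 = 12, d_3 = (194 - 12^2)/2 = 50/2 = 25, a_3 = floor((13 + 12)/25) = 1.
  m_4 = 25*1 - 12 = 13, d_4 = (194 - 13^2)/25 = 25/25 = 1, a_4 = floor((13 + 13)/1) = 26.
  m_5 = 1*26 - 13 = 13, d_5 = (194 - 13^2)/1 = 25/1 = 25: (m_5, d_5) = (m_1, d_1) = (13, 25), so from here the quotients repeat a_1, ..., a_4; the period length is 4.
So sqrt(194) = [13; (1, 12, 1, 26)] with period length k = 4.
k is even, so the fundamental solution of x^2 - 194y^2 = 1 is (p_{k-1}, q_{k-1}) = (p_3, q_3); compute convergents through index 3.
Convergents (p_i = a_i*p_{i-1} + p_{i-2}, q_i = a_i*q_{i-1} + q_{i-2} with p_{-2}=0, p_{-1}=1, q_{-2}=1, q_{-1}=0):
  i=0: a_0=13, p_0 = 13*1 + 0 = 13, q_0 = 13*0 + 1 = 1.
  i=1: a_1=1, p_1 = 1*13 + 1 = 14, q_1 = 1*1 + 0 = 1.
  i=2: a_2=12, p_2 = 12*14 + 13 = 181, q_2 = 12*1 + 1 = 13.
  i=3: a_3=1, p_3 = 1*181 + 14 = 195, q_3 = 1*13 + 1 = 14.
Check: 195^2 - 194*14^2 = 38025 - 38024 = 1, so (x, y) = (195, 14) solves the equation, and by the theorem it is the least positive solution.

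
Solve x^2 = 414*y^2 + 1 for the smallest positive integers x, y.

First expand sqrt(414) as a continued fraction. With x_i = (sqrt(414) + m_i)/d_i and (m_0, d_0) = (0, 1): a_0 = floor(sqrt(414)) = 20, since 20^2 = 400 <= 414 < 441 = 21^2.
Iterate m_{i+1} = d_i*a_i - m_i, d_{i+1} = (414 - m_{i+1}^2)/d_i, a_{i+1} = floor((a_0 + m_{i+1})/d_{i+1}):
  m_1 = 1*20 - 0 = 20, d_1 = (414 - 20^2)/1 = 14/1 = 14, a_1 = floor((20 + 20)/14) = 2.
  m_2 = 14*2 - 20 = 8, d_2 = (414 - 8^2)/14 = 350/14 = 25, a_2 = floor((20 + 8)/25) = 1.
  m_3 = 25*1 - 8 = 17, d_3 = (414 - 17^2)/25 = 125/25 = 5, a_3 = floor((20 + 17)/5) = 7.
  m_4 = 5*7 - 17 = 18, d_4 = (414 - 18^2)/5 = 90/5 = 18, a_4 = floor((20 + 18)/18) = 2.
  m_5 = 18*2 - 18 = 18, d_5 = (414 - 18^2)/18 = 90/18 = 5, a_5 = floor((20 + 18)/5) = 7.
  m_6 = 5*7 - 18 = 17, d_6 = (414 - 17^2)/5 = 125/5 = 25, a_6 = floor((20 + 17)/25) = 1.
  m_7 = 25*1 - 17 = 8, d_7 = (414 - 8^2)/25 = 350/25 = 14, a_7 = floor((20 + 8)/14) = 2.
  m_8 = 14*2 - 8 = 20, d_8 = (414 - 20^2)/14 = 14/14 = 1, a_8 = floor((20 + 20)/1) = 40.
  m_9 = 1*40 - 20 = 20, d_9 = (414 - 20^2)/1 = 14/1 = 14: (m_9, d_9) = (m_1, d_1) = (20, 14), so from here the quotients repeat a_1, ..., a_8; the period length is 8.
So sqrt(414) = [20; (2, 1, 7, 2, 7, 1, 2, 40)] with period length k = 8.
k is even, so the fundamental solution of x^2 - 414y^2 = 1 is (p_{k-1}, q_{k-1}) = (p_7, q_7); compute convergents through index 7.
Convergents (p_i = a_i*p_{i-1} + p_{i-2}, q_i = a_i*q_{i-1} + q_{i-2} with p_{-2}=0, p_{-1}=1, q_{-2}=1, q_{-1}=0):
  i=0: a_0=20, p_0 = 20*1 + 0 = 20, q_0 = 20*0 + 1 = 1.
  i=1: a_1=2, p_1 = 2*20 + 1 = 41, q_1 = 2*1 + 0 = 2.
  i=2: a_2=1, p_2 = 1*41 + 20 = 61, q_2 = 1*2 + 1 = 3.
  i=3: a_3=7, p_3 = 7*61 + 41 = 468, q_3 = 7*3 + 2 = 23.
  i=4: a_4=2, p_4 = 2*468 + 61 = 997, q_4 = 2*23 + 3 = 49.
  i=5: a_5=7, p_5 = 7*997 + 468 = 7447, q_5 = 7*49 + 23 = 366.
  i=6: a_6=1, p_6 = 1*7447 + 997 = 8444, q_6 = 1*366 + 49 = 415.
  i=7: a_7=2, p_7 = 2*8444 + 7447 = 24335, q_7 = 2*415 + 366 = 1196.
Check: 24335^2 - 414*1196^2 = 592192225 - 592192224 = 1, so (x, y) = (24335, 1196) solves the equation, and by the theorem it is the least positive solution.

(x, y) = (24335, 1196)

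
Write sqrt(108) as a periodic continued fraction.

Write x_i = (sqrt(108) + m_i)/d_i with (m_0, d_0) = (0, 1). a_0 = floor(sqrt(108)) = 10, since 10^2 = 100 <= 108 < 121 = 11^2.
Iterate m_{i+1} = d_i*a_i - m_i, d_{i+1} = (108 - m_{i+1}^2)/d_i, a_{i+1} = floor((a_0 + m_{i+1})/d_{i+1}):
  m_1 = 1*10 - 0 = 10, d_1 = (108 - 10^2)/1 = 8/1 = 8, a_1 = floor((10 + 10)/8) = 2.
  m_2 = 8*2 - 10 = 6, d_2 = (108 - 6^2)/8 = 72/8 = 9, a_2 = floor((10 + 6)/9) = 1.
  m_3 = 9*1 - 6 = 3, d_3 = (108 - 3^2)/9 = 99/9 = 11, a_3 = floor((10 + 3)/11) = 1.
  m_4 = 11*1 - 3 = 8, d_4 = (108 - 8^2)/11 = 44/11 = 4, a_4 = floor((10 + 8)/4) = 4.
  m_5 = 4*4 - 8 = 8, d_5 = (108 - 8^2)/4 = 44/4 = 11, a_5 = floor((10 + 8)/11) = 1.
  m_6 = 11*1 - 8 = 3, d_6 = (108 - 3^2)/11 = 99/11 = 9, a_6 = floor((10 + 3)/9) = 1.
  m_7 = 9*1 - 3 = 6, d_7 = (108 - 6^2)/9 = 72/9 = 8, a_7 = floor((10 + 6)/8) = 2.
  m_8 = 8*2 - 6 = 10, d_8 = (108 - 10^2)/8 = 8/8 = 1, a_8 = floor((10 + 10)/1) = 20.
  m_9 = 1*20 - 10 = 10, d_9 = (108 - 10^2)/1 = 8/1 = 8: (m_9, d_9) = (m_1, d_1) = (10, 8), so from here the quotients repeat a_1, ..., a_8; the period length is 8.
Hence the expansion of sqrt(108) is a_0 = 10 followed by the repeating block 2, 1, 1, 4, 1, 1, 2, 20 (period 8).

[10; (2, 1, 1, 4, 1, 1, 2, 20)]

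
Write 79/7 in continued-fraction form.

Run the Euclidean algorithm on 79 and 7; the successive quotients are the partial quotients a_0, a_1, ... (each step inverts the fractional part left over by the previous one):
  79 = 11*7 + 2, so a_0 = 11.
  7 = 3*2 + 1, so a_1 = 3.
  2 = 2*1 + 0, so a_2 = 2.
The remainder reaches 0 after 3 divisions, so the expansion has 3 partial quotients, read off in order.

[11; 3, 2]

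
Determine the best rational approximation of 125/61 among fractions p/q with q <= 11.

23/11

Expand x = 125/61 as a continued fraction with the Euclidean algorithm:
  125 = 2*61 + 3, so a_0 = 2.
  61 = 20*3 + 1, so a_1 = 20.
  3 = 3*1 + 0, so a_2 = 3.
so x = [2; 20, 3].
Convergents (p_i = a_i*p_{i-1} + p_{i-2}, q_i = a_i*q_{i-1} + q_{i-2} with p_{-2}=0, p_{-1}=1, q_{-2}=1, q_{-1}=0), until the denominator exceeds 11:
  i=0: a_0=2, p_0 = 2*1 + 0 = 2, q_0 = 2*0 + 1 = 1.
  i=1: a_1=20, p_1 = 20*2 + 1 = 41, q_1 = 20*1 + 0 = 20.
q_1 = 20 > 11, so the last convergent with denominator <= 11 is p_0/q_0 = 2/1.
The closest fraction with denominator <= 11 is either p_0/q_0 or the intermediate fraction (k*p_0 + p_{-1})/(k*q_0 + q_{-1}) with the largest k >= 1 whose denominator stays <= 11; these approach x as k grows, and every other convergent or intermediate fraction in range is farther away.
Largest k: floor((11 - q_{-1})/q_0) = floor((11 - 0)/1) = 11 (using the seeds p_{-1} = 1, q_{-1} = 0).
That gives (11*2 + 1)/(11*1 + 0) = 23/11.
Compare the errors: |x - 2/1| = |125*1 - 2*61|/(61*1) = 3/61, and |x - 23/11| = |125*11 - 23*61|/(61*11) = 28/671.
Cross-multiplying, 28*61 = 1708 < 2013 = 3*671, so 28/671 is smaller: the intermediate fraction 23/11 is closer to x than 2/1.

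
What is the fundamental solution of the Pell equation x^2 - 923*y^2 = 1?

First expand sqrt(923) as a continued fraction. With x_i = (sqrt(923) + m_i)/d_i and (m_0, d_0) = (0, 1): a_0 = floor(sqrt(923)) = 30, since 30^2 = 900 <= 923 < 961 = 31^2.
Iterate m_{i+1} = d_i*a_i - m_i, d_{i+1} = (923 - m_{i+1}^2)/d_i, a_{i+1} = floor((a_0 + m_{i+1})/d_{i+1}):
  m_1 = 1*30 - 0 = 30, d_1 = (923 - 30^2)/1 = 23/1 = 23, a_1 = floor((30 + 30)/23) = 2.
  m_2 = 23*2 - 30 = 16, d_2 = (923 - 16^2)/23 = 667/23 = 29, a_2 = floor((30 + 16)/29) = 1.
  m_3 = 29*1 - 16 = 13, d_3 = (923 - 13^2)/29 = 754/29 = 26, a_3 = floor((30 + 13)/26) = 1.
  m_4 = 26*1 - 13 = 13, d_4 = (923 - 13^2)/26 = 754/26 = 29, a_4 = floor((30 + 13)/29) = 1.
  m_5 = 29*1 - 13 = 16, d_5 = (923 - 16^2)/29 = 667/29 = 23, a_5 = floor((30 + 16)/23) = 2.
  m_6 = 23*2 - 16 = 30, d_6 = (923 - 30^2)/23 = 23/23 = 1, a_6 = floor((30 + 30)/1) = 60.
  m_7 = 1*60 - 30 = 30, d_7 = (923 - 30^2)/1 = 23/1 = 23: (m_7, d_7) = (m_1, d_1) = (30, 23), so from here the quotients repeat a_1, ..., a_6; the period length is 6.
So sqrt(923) = [30; (2, 1, 1, 1, 2, 60)] with period length k = 6.
k is even, so the fundamental solution of x^2 - 923y^2 = 1 is (p_{k-1}, q_{k-1}) = (p_5, q_5); compute convergents through index 5.
Convergents (p_i = a_i*p_{i-1} + p_{i-2}, q_i = a_i*q_{i-1} + q_{i-2} with p_{-2}=0, p_{-1}=1, q_{-2}=1, q_{-1}=0):
  i=0: a_0=30, p_0 = 30*1 + 0 = 30, q_0 = 30*0 + 1 = 1.
  i=1: a_1=2, p_1 = 2*30 + 1 = 61, q_1 = 2*1 + 0 = 2.
  i=2: a_2=1, p_2 = 1*61 + 30 = 91, q_2 = 1*2 + 1 = 3.
  i=3: a_3=1, p_3 = 1*91 + 61 = 152, q_3 = 1*3 + 2 = 5.
  i=4: a_4=1, p_4 = 1*152 + 91 = 243, q_4 = 1*5 + 3 = 8.
  i=5: a_5=2, p_5 = 2*243 + 152 = 638, q_5 = 2*8 + 5 = 21.
Check: 638^2 - 923*21^2 = 407044 - 407043 = 1, so (x, y) = (638, 21) solves the equation, and by the theorem it is the least positive solution.

(x, y) = (638, 21)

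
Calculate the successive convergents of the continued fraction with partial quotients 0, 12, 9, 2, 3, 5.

0/1, 1/12, 9/109, 19/230, 66/799, 349/4225

Using the convergent recurrence p_i = a_i*p_{i-1} + p_{i-2}, q_i = a_i*q_{i-1} + q_{i-2} with p_{-2}=0, p_{-1}=1, q_{-2}=1, q_{-1}=0:
  i=0: a_0=0, p_0 = 0*1 + 0 = 0, q_0 = 0*0 + 1 = 1.
  i=1: a_1=12, p_1 = 12*0 + 1 = 1, q_1 = 12*1 + 0 = 12.
  i=2: a_2=9, p_2 = 9*1 + 0 = 9, q_2 = 9*12 + 1 = 109.
  i=3: a_3=2, p_3 = 2*9 + 1 = 19, q_3 = 2*109 + 12 = 230.
  i=4: a_4=3, p_4 = 3*19 + 9 = 66, q_4 = 3*230 + 109 = 799.
  i=5: a_5=5, p_5 = 5*66 + 19 = 349, q_5 = 5*799 + 230 = 4225.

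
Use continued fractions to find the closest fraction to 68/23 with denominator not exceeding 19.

56/19

Expand x = 68/23 as a continued fraction with the Euclidean algorithm:
  68 = 2*23 + 22, so a_0 = 2.
  23 = 1*22 + 1, so a_1 = 1.
  22 = 22*1 + 0, so a_2 = 22.
so x = [2; 1, 22].
Convergents (p_i = a_i*p_{i-1} + p_{i-2}, q_i = a_i*q_{i-1} + q_{i-2} with p_{-2}=0, p_{-1}=1, q_{-2}=1, q_{-1}=0), until the denominator exceeds 19:
  i=0: a_0=2, p_0 = 2*1 + 0 = 2, q_0 = 2*0 + 1 = 1.
  i=1: a_1=1, p_1 = 1*2 + 1 = 3, q_1 = 1*1 + 0 = 1.
  i=2: a_2=22, p_2 = 22*3 + 2 = 68, q_2 = 22*1 + 1 = 23.
q_2 = 23 > 19, so the last convergent with denominator <= 19 is p_1/q_1 = 3/1.
The closest fraction with denominator <= 19 is either p_1/q_1 or the intermediate fraction (k*p_1 + p_0)/(k*q_1 + q_0) with the largest k >= 1 whose denominator stays <= 19; these approach x as k grows, and every other convergent or intermediate fraction in range is farther away.
Largest k: floor((19 - q_0)/q_1) = floor((19 - 1)/1) = 18.
That gives (18*3 + 2)/(18*1 + 1) = 56/19.
Compare the errors: |x - 3/1| = |68*1 - 3*23|/(23*1) = 1/23, and |x - 56/19| = |68*19 - 56*23|/(23*19) = 4/437.
Cross-multiplying, 4*23 = 92 < 437 = 1*437, so 4/437 is smaller: the intermediate fraction 56/19 is closer to x than 3/1.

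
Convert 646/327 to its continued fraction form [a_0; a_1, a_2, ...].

[1; 1, 39, 1, 7]

Run the Euclidean algorithm on 646 and 327; the successive quotients are the partial quotients a_0, a_1, ... (each step inverts the fractional part left over by the previous one):
  646 = 1*327 + 319, so a_0 = 1.
  327 = 1*319 + 8, so a_1 = 1.
  319 = 39*8 + 7, so a_2 = 39.
  8 = 1*7 + 1, so a_3 = 1.
  7 = 7*1 + 0, so a_4 = 7.
The remainder reaches 0 after 5 divisions, so the expansion has 5 partial quotients, read off in order.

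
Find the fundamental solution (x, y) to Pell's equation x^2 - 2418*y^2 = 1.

First expand sqrt(2418) as a continued fraction. With x_i = (sqrt(2418) + m_i)/d_i and (m_0, d_0) = (0, 1): a_0 = floor(sqrt(2418)) = 49, since 49^2 = 2401 <= 2418 < 2500 = 50^2.
Iterate m_{i+1} = d_i*a_i - m_i, d_{i+1} = (2418 - m_{i+1}^2)/d_i, a_{i+1} = floor((a_0 + m_{i+1})/d_{i+1}):
  m_1 = 1*49 - 0 = 49, d_1 = (2418 - 49^2)/1 = 17/1 = 17, a_1 = floor((49 + 49)/17) = 5.
  m_2 = 17*5 - 49 = 36, d_2 = (2418 - 36^2)/17 = 1122/17 = 66, a_2 = floor((49 + 36)/66) = 1.
  m_3 = 66*1 - 36 = 30, d_3 = (2418 - 30^2)/66 = 1518/66 = 23, a_3 = floor((49 + 30)/23) = 3.
  m_4 = 23*3 - 30 = 39, d_4 = (2418 - 39^2)/23 = 897/23 = 39, a_4 = floor((49 + 39)/39) = 2.
  m_5 = 39*2 - 39 = 39, d_5 = (2418 - 39^2)/39 = 897/39 = 23, a_5 = floor((49 + 39)/23) = 3.
  m_6 = 23*3 - 39 = 30, d_6 = (2418 - 30^2)/23 = 1518/23 = 66, a_6 = floor((49 + 30)/66) = 1.
  m_7 = 66*1 - 30 = 36, d_7 = (2418 - 36^2)/66 = 1122/66 = 17, a_7 = floor((49 + 36)/17) = 5.
  m_8 = 17*5 - 36 = 49, d_8 = (2418 - 49^2)/17 = 17/17 = 1, a_8 = floor((49 + 49)/1) = 98.
  m_9 = 1*98 - 49 = 49, d_9 = (2418 - 49^2)/1 = 17/1 = 17: (m_9, d_9) = (m_1, d_1) = (49, 17), so from here the quotients repeat a_1, ..., a_8; the period length is 8.
So sqrt(2418) = [49; (5, 1, 3, 2, 3, 1, 5, 98)] with period length k = 8.
k is even, so the fundamental solution of x^2 - 2418y^2 = 1 is (p_{k-1}, q_{k-1}) = (p_7, q_7); compute convergents through index 7.
Convergents (p_i = a_i*p_{i-1} + p_{i-2}, q_i = a_i*q_{i-1} + q_{i-2} with p_{-2}=0, p_{-1}=1, q_{-2}=1, q_{-1}=0):
  i=0: a_0=49, p_0 = 49*1 + 0 = 49, q_0 = 49*0 + 1 = 1.
  i=1: a_1=5, p_1 = 5*49 + 1 = 246, q_1 = 5*1 + 0 = 5.
  i=2: a_2=1, p_2 = 1*246 + 49 = 295, q_2 = 1*5 + 1 = 6.
  i=3: a_3=3, p_3 = 3*295 + 246 = 1131, q_3 = 3*6 + 5 = 23.
  i=4: a_4=2, p_4 = 2*1131 + 295 = 2557, q_4 = 2*23 + 6 = 52.
  i=5: a_5=3, p_5 = 3*2557 + 1131 = 8802, q_5 = 3*52 + 23 = 179.
  i=6: a_6=1, p_6 = 1*8802 + 2557 = 11359, q_6 = 1*179 + 52 = 231.
  i=7: a_7=5, p_7 = 5*11359 + 8802 = 65597, q_7 = 5*231 + 179 = 1334.
Check: 65597^2 - 2418*1334^2 = 4302966409 - 4302966408 = 1, so (x, y) = (65597, 1334) solves the equation, and by the theorem it is the least positive solution.

(x, y) = (65597, 1334)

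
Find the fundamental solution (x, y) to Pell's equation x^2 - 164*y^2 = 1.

(x, y) = (2049, 160)

First expand sqrt(164) as a continued fraction. With x_i = (sqrt(164) + m_i)/d_i and (m_0, d_0) = (0, 1): a_0 = floor(sqrt(164)) = 12, since 12^2 = 144 <= 164 < 169 = 13^2.
Iterate m_{i+1} = d_i*a_i - m_i, d_{i+1} = (164 - m_{i+1}^2)/d_i, a_{i+1} = floor((a_0 + m_{i+1})/d_{i+1}):
  m_1 = 1*12 - 0 = 12, d_1 = (164 - 12^2)/1 = 20/1 = 20, a_1 = floor((12 + 12)/20) = 1.
  m_2 = 20*1 - 12 = 8, d_2 = (164 - 8^2)/20 = 100/20 = 5, a_2 = floor((12 + 8)/5) = 4.
  m_3 = 5*4 - 8 = 12, d_3 = (164 - 12^2)/5 = 20/5 = 4, a_3 = floor((12 + 12)/4) = 6.
  m_4 = 4*6 - 12 = 12, d_4 = (164 - 12^2)/4 = 20/4 = 5, a_4 = floor((12 + 12)/5) = 4.
  m_5 = 5*4 - 12 = 8, d_5 = (164 - 8^2)/5 = 100/5 = 20, a_5 = floor((12 + 8)/20) = 1.
  m_6 = 20*1 - 8 = 12, d_6 = (164 - 12^2)/20 = 20/20 = 1, a_6 = floor((12 + 12)/1) = 24.
  m_7 = 1*24 - 12 = 12, d_7 = (164 - 12^2)/1 = 20/1 = 20: (m_7, d_7) = (m_1, d_1) = (12, 20), so from here the quotients repeat a_1, ..., a_6; the period length is 6.
So sqrt(164) = [12; (1, 4, 6, 4, 1, 24)] with period length k = 6.
k is even, so the fundamental solution of x^2 - 164y^2 = 1 is (p_{k-1}, q_{k-1}) = (p_5, q_5); compute convergents through index 5.
Convergents (p_i = a_i*p_{i-1} + p_{i-2}, q_i = a_i*q_{i-1} + q_{i-2} with p_{-2}=0, p_{-1}=1, q_{-2}=1, q_{-1}=0):
  i=0: a_0=12, p_0 = 12*1 + 0 = 12, q_0 = 12*0 + 1 = 1.
  i=1: a_1=1, p_1 = 1*12 + 1 = 13, q_1 = 1*1 + 0 = 1.
  i=2: a_2=4, p_2 = 4*13 + 12 = 64, q_2 = 4*1 + 1 = 5.
  i=3: a_3=6, p_3 = 6*64 + 13 = 397, q_3 = 6*5 + 1 = 31.
  i=4: a_4=4, p_4 = 4*397 + 64 = 1652, q_4 = 4*31 + 5 = 129.
  i=5: a_5=1, p_5 = 1*1652 + 397 = 2049, q_5 = 1*129 + 31 = 160.
Check: 2049^2 - 164*160^2 = 4198401 - 4198400 = 1, so (x, y) = (2049, 160) solves the equation, and by the theorem it is the least positive solution.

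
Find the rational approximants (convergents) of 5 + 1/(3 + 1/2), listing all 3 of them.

5/1, 16/3, 37/7

Using the convergent recurrence p_i = a_i*p_{i-1} + p_{i-2}, q_i = a_i*q_{i-1} + q_{i-2} with p_{-2}=0, p_{-1}=1, q_{-2}=1, q_{-1}=0:
  i=0: a_0=5, p_0 = 5*1 + 0 = 5, q_0 = 5*0 + 1 = 1.
  i=1: a_1=3, p_1 = 3*5 + 1 = 16, q_1 = 3*1 + 0 = 3.
  i=2: a_2=2, p_2 = 2*16 + 5 = 37, q_2 = 2*3 + 1 = 7.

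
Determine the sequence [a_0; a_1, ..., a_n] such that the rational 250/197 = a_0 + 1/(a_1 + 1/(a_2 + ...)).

[1; 3, 1, 2, 1, 1, 7]

Run the Euclidean algorithm on 250 and 197; the successive quotients are the partial quotients a_0, a_1, ... (each step inverts the fractional part left over by the previous one):
  250 = 1*197 + 53, so a_0 = 1.
  197 = 3*53 + 38, so a_1 = 3.
  53 = 1*38 + 15, so a_2 = 1.
  38 = 2*15 + 8, so a_3 = 2.
  15 = 1*8 + 7, so a_4 = 1.
  8 = 1*7 + 1, so a_5 = 1.
  7 = 7*1 + 0, so a_6 = 7.
The remainder reaches 0 after 7 divisions, so the expansion has 7 partial quotients, read off in order.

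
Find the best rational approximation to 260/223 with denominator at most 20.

Expand x = 260/223 as a continued fraction with the Euclidean algorithm:
  260 = 1*223 + 37, so a_0 = 1.
  223 = 6*37 + 1, so a_1 = 6.
  37 = 37*1 + 0, so a_2 = 37.
so x = [1; 6, 37].
Convergents (p_i = a_i*p_{i-1} + p_{i-2}, q_i = a_i*q_{i-1} + q_{i-2} with p_{-2}=0, p_{-1}=1, q_{-2}=1, q_{-1}=0), until the denominator exceeds 20:
  i=0: a_0=1, p_0 = 1*1 + 0 = 1, q_0 = 1*0 + 1 = 1.
  i=1: a_1=6, p_1 = 6*1 + 1 = 7, q_1 = 6*1 + 0 = 6.
  i=2: a_2=37, p_2 = 37*7 + 1 = 260, q_2 = 37*6 + 1 = 223.
q_2 = 223 > 20, so the last convergent with denominator <= 20 is p_1/q_1 = 7/6.
The closest fraction with denominator <= 20 is either p_1/q_1 or the intermediate fraction (k*p_1 + p_0)/(k*q_1 + q_0) with the largest k >= 1 whose denominator stays <= 20; these approach x as k grows, and every other convergent or intermediate fraction in range is farther away.
Largest k: floor((20 - q_0)/q_1) = floor((20 - 1)/6) = 3.
That gives (3*7 + 1)/(3*6 + 1) = 22/19.
Compare the errors: |x - 7/6| = |260*6 - 7*223|/(223*6) = 1/1338, and |x - 22/19| = |260*19 - 22*223|/(223*19) = 34/4237.
Cross-multiplying, 1*4237 = 4237 < 45492 = 34*1338, so 1/1338 is smaller: the convergent 7/6 is closer to x than 22/19.

7/6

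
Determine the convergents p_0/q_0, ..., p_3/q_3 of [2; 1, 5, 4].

2/1, 3/1, 17/6, 71/25

Using the convergent recurrence p_i = a_i*p_{i-1} + p_{i-2}, q_i = a_i*q_{i-1} + q_{i-2} with p_{-2}=0, p_{-1}=1, q_{-2}=1, q_{-1}=0:
  i=0: a_0=2, p_0 = 2*1 + 0 = 2, q_0 = 2*0 + 1 = 1.
  i=1: a_1=1, p_1 = 1*2 + 1 = 3, q_1 = 1*1 + 0 = 1.
  i=2: a_2=5, p_2 = 5*3 + 2 = 17, q_2 = 5*1 + 1 = 6.
  i=3: a_3=4, p_3 = 4*17 + 3 = 71, q_3 = 4*6 + 1 = 25.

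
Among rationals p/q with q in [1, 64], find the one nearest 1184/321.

Expand x = 1184/321 as a continued fraction with the Euclidean algorithm:
  1184 = 3*321 + 221, so a_0 = 3.
  321 = 1*221 + 100, so a_1 = 1.
  221 = 2*100 + 21, so a_2 = 2.
  100 = 4*21 + 16, so a_3 = 4.
  21 = 1*16 + 5, so a_4 = 1.
  16 = 3*5 + 1, so a_5 = 3.
  5 = 5*1 + 0, so a_6 = 5.
so x = [3; 1, 2, 4, 1, 3, 5].
Convergents (p_i = a_i*p_{i-1} + p_{i-2}, q_i = a_i*q_{i-1} + q_{i-2} with p_{-2}=0, p_{-1}=1, q_{-2}=1, q_{-1}=0), until the denominator exceeds 64:
  i=0: a_0=3, p_0 = 3*1 + 0 = 3, q_0 = 3*0 + 1 = 1.
  i=1: a_1=1, p_1 = 1*3 + 1 = 4, q_1 = 1*1 + 0 = 1.
  i=2: a_2=2, p_2 = 2*4 + 3 = 11, q_2 = 2*1 + 1 = 3.
  i=3: a_3=4, p_3 = 4*11 + 4 = 48, q_3 = 4*3 + 1 = 13.
  i=4: a_4=1, p_4 = 1*48 + 11 = 59, q_4 = 1*13 + 3 = 16.
  i=5: a_5=3, p_5 = 3*59 + 48 = 225, q_5 = 3*16 + 13 = 61.
  i=6: a_6=5, p_6 = 5*225 + 59 = 1184, q_6 = 5*61 + 16 = 321.
q_6 = 321 > 64, so the last convergent with denominator <= 64 is p_5/q_5 = 225/61.
The closest fraction with denominator <= 64 is either p_5/q_5 or the intermediate fraction (k*p_5 + p_4)/(k*q_5 + q_4) with the largest k >= 1 whose denominator stays <= 64; these approach x as k grows, and every other convergent or intermediate fraction in range is farther away.
Largest k: floor((64 - q_4)/q_5) = floor((64 - 16)/61) = 0.
Since k = 0, no intermediate fraction beyond p_5/q_5 has denominator <= 64, so the convergent 225/61 is the closest (its error is |1184*61 - 225*321|/(321*61) = 1/19581).

225/61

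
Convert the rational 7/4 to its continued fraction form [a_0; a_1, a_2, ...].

[1; 1, 3]

Run the Euclidean algorithm on 7 and 4; the successive quotients are the partial quotients a_0, a_1, ... (each step inverts the fractional part left over by the previous one):
  7 = 1*4 + 3, so a_0 = 1.
  4 = 1*3 + 1, so a_1 = 1.
  3 = 3*1 + 0, so a_2 = 3.
The remainder reaches 0 after 3 divisions, so the expansion has 3 partial quotients, read off in order.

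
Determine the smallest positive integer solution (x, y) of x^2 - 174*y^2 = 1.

(x, y) = (1451, 110)

First expand sqrt(174) as a continued fraction. With x_i = (sqrt(174) + m_i)/d_i and (m_0, d_0) = (0, 1): a_0 = floor(sqrt(174)) = 13, since 13^2 = 169 <= 174 < 196 = 14^2.
Iterate m_{i+1} = d_i*a_i - m_i, d_{i+1} = (174 - m_{i+1}^2)/d_i, a_{i+1} = floor((a_0 + m_{i+1})/d_{i+1}):
  m_1 = 1*13 - 0 = 13, d_1 = (174 - 13^2)/1 = 5/1 = 5, a_1 = floor((13 + 13)/5) = 5.
  m_2 = 5*5 - 13 = 12, d_2 = (174 - 12^2)/5 = 30/5 = 6, a_2 = floor((13 + 12)/6) = 4.
  m_3 = 6*4 - 12 = 12, d_3 = (174 - 12^2)/6 = 30/6 = 5, a_3 = floor((13 + 12)/5) = 5.
  m_4 = 5*5 - 12 = 13, d_4 = (174 - 13^2)/5 = 5/5 = 1, a_4 = floor((13 + 13)/1) = 26.
  m_5 = 1*26 - 13 = 13, d_5 = (174 - 13^2)/1 = 5/1 = 5: (m_5, d_5) = (m_1, d_1) = (13, 5), so from here the quotients repeat a_1, ..., a_4; the period length is 4.
So sqrt(174) = [13; (5, 4, 5, 26)] with period length k = 4.
k is even, so the fundamental solution of x^2 - 174y^2 = 1 is (p_{k-1}, q_{k-1}) = (p_3, q_3); compute convergents through index 3.
Convergents (p_i = a_i*p_{i-1} + p_{i-2}, q_i = a_i*q_{i-1} + q_{i-2} with p_{-2}=0, p_{-1}=1, q_{-2}=1, q_{-1}=0):
  i=0: a_0=13, p_0 = 13*1 + 0 = 13, q_0 = 13*0 + 1 = 1.
  i=1: a_1=5, p_1 = 5*13 + 1 = 66, q_1 = 5*1 + 0 = 5.
  i=2: a_2=4, p_2 = 4*66 + 13 = 277, q_2 = 4*5 + 1 = 21.
  i=3: a_3=5, p_3 = 5*277 + 66 = 1451, q_3 = 5*21 + 5 = 110.
Check: 1451^2 - 174*110^2 = 2105401 - 2105400 = 1, so (x, y) = (1451, 110) solves the equation, and by the theorem it is the least positive solution.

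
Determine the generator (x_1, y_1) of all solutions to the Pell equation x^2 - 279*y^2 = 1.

(x, y) = (1520, 91)

First expand sqrt(279) as a continued fraction. With x_i = (sqrt(279) + m_i)/d_i and (m_0, d_0) = (0, 1): a_0 = floor(sqrt(279)) = 16, since 16^2 = 256 <= 279 < 289 = 17^2.
Iterate m_{i+1} = d_i*a_i - m_i, d_{i+1} = (279 - m_{i+1}^2)/d_i, a_{i+1} = floor((a_0 + m_{i+1})/d_{i+1}):
  m_1 = 1*16 - 0 = 16, d_1 = (279 - 16^2)/1 = 23/1 = 23, a_1 = floor((16 + 16)/23) = 1.
  m_2 = 23*1 - 16 = 7, d_2 = (279 - 7^2)/23 = 230/23 = 10, a_2 = floor((16 + 7)/10) = 2.
  m_3 = 10*2 - 7 = 13, d_3 = (279 - 13^2)/10 = 110/10 = 11, a_3 = floor((16 + 13)/11) = 2.
  m_4 = 11*2 - 13 = 9, d_4 = (279 - 9^2)/11 = 198/11 = 18, a_4 = floor((16 + 9)/18) = 1.
  m_5 = 18*1 - 9 = 9, d_5 = (279 - 9^2)/18 = 198/18 = 11, a_5 = floor((16 + 9)/11) = 2.
  m_6 = 11*2 - 9 = 13, d_6 = (279 - 13^2)/11 = 110/11 = 10, a_6 = floor((16 + 13)/10) = 2.
  m_7 = 10*2 - 13 = 7, d_7 = (279 - 7^2)/10 = 230/10 = 23, a_7 = floor((16 + 7)/23) = 1.
  m_8 = 23*1 - 7 = 16, d_8 = (279 - 16^2)/23 = 23/23 = 1, a_8 = floor((16 + 16)/1) = 32.
  m_9 = 1*32 - 16 = 16, d_9 = (279 - 16^2)/1 = 23/1 = 23: (m_9, d_9) = (m_1, d_1) = (16, 23), so from here the quotients repeat a_1, ..., a_8; the period length is 8.
So sqrt(279) = [16; (1, 2, 2, 1, 2, 2, 1, 32)] with period length k = 8.
k is even, so the fundamental solution of x^2 - 279y^2 = 1 is (p_{k-1}, q_{k-1}) = (p_7, q_7); compute convergents through index 7.
Convergents (p_i = a_i*p_{i-1} + p_{i-2}, q_i = a_i*q_{i-1} + q_{i-2} with p_{-2}=0, p_{-1}=1, q_{-2}=1, q_{-1}=0):
  i=0: a_0=16, p_0 = 16*1 + 0 = 16, q_0 = 16*0 + 1 = 1.
  i=1: a_1=1, p_1 = 1*16 + 1 = 17, q_1 = 1*1 + 0 = 1.
  i=2: a_2=2, p_2 = 2*17 + 16 = 50, q_2 = 2*1 + 1 = 3.
  i=3: a_3=2, p_3 = 2*50 + 17 = 117, q_3 = 2*3 + 1 = 7.
  i=4: a_4=1, p_4 = 1*117 + 50 = 167, q_4 = 1*7 + 3 = 10.
  i=5: a_5=2, p_5 = 2*167 + 117 = 451, q_5 = 2*10 + 7 = 27.
  i=6: a_6=2, p_6 = 2*451 + 167 = 1069, q_6 = 2*27 + 10 = 64.
  i=7: a_7=1, p_7 = 1*1069 + 451 = 1520, q_7 = 1*64 + 27 = 91.
Check: 1520^2 - 279*91^2 = 2310400 - 2310399 = 1, so (x, y) = (1520, 91) solves the equation, and by the theorem it is the least positive solution.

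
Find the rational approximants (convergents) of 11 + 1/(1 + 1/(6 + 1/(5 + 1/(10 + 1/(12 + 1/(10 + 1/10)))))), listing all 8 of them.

Using the convergent recurrence p_i = a_i*p_{i-1} + p_{i-2}, q_i = a_i*q_{i-1} + q_{i-2} with p_{-2}=0, p_{-1}=1, q_{-2}=1, q_{-1}=0:
  i=0: a_0=11, p_0 = 11*1 + 0 = 11, q_0 = 11*0 + 1 = 1.
  i=1: a_1=1, p_1 = 1*11 + 1 = 12, q_1 = 1*1 + 0 = 1.
  i=2: a_2=6, p_2 = 6*12 + 11 = 83, q_2 = 6*1 + 1 = 7.
  i=3: a_3=5, p_3 = 5*83 + 12 = 427, q_3 = 5*7 + 1 = 36.
  i=4: a_4=10, p_4 = 10*427 + 83 = 4353, q_4 = 10*36 + 7 = 367.
  i=5: a_5=12, p_5 = 12*4353 + 427 = 52663, q_5 = 12*367 + 36 = 4440.
  i=6: a_6=10, p_6 = 10*52663 + 4353 = 530983, q_6 = 10*4440 + 367 = 44767.
  i=7: a_7=10, p_7 = 10*530983 + 52663 = 5362493, q_7 = 10*44767 + 4440 = 452110.

11/1, 12/1, 83/7, 427/36, 4353/367, 52663/4440, 530983/44767, 5362493/452110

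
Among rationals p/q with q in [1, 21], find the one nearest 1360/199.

Expand x = 1360/199 as a continued fraction with the Euclidean algorithm:
  1360 = 6*199 + 166, so a_0 = 6.
  199 = 1*166 + 33, so a_1 = 1.
  166 = 5*33 + 1, so a_2 = 5.
  33 = 33*1 + 0, so a_3 = 33.
so x = [6; 1, 5, 33].
Convergents (p_i = a_i*p_{i-1} + p_{i-2}, q_i = a_i*q_{i-1} + q_{i-2} with p_{-2}=0, p_{-1}=1, q_{-2}=1, q_{-1}=0), until the denominator exceeds 21:
  i=0: a_0=6, p_0 = 6*1 + 0 = 6, q_0 = 6*0 + 1 = 1.
  i=1: a_1=1, p_1 = 1*6 + 1 = 7, q_1 = 1*1 + 0 = 1.
  i=2: a_2=5, p_2 = 5*7 + 6 = 41, q_2 = 5*1 + 1 = 6.
  i=3: a_3=33, p_3 = 33*41 + 7 = 1360, q_3 = 33*6 + 1 = 199.
q_3 = 199 > 21, so the last convergent with denominator <= 21 is p_2/q_2 = 41/6.
The closest fraction with denominator <= 21 is either p_2/q_2 or the intermediate fraction (k*p_2 + p_1)/(k*q_2 + q_1) with the largest k >= 1 whose denominator stays <= 21; these approach x as k grows, and every other convergent or intermediate fraction in range is farther away.
Largest k: floor((21 - q_1)/q_2) = floor((21 - 1)/6) = 3.
That gives (3*41 + 7)/(3*6 + 1) = 130/19.
Compare the errors: |x - 41/6| = |1360*6 - 41*199|/(199*6) = 1/1194, and |x - 130/19| = |1360*19 - 130*199|/(199*19) = 30/3781.
Cross-multiplying, 1*3781 = 3781 < 35820 = 30*1194, so 1/1194 is smaller: the convergent 41/6 is closer to x than 130/19.

41/6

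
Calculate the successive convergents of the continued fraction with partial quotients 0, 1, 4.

Using the convergent recurrence p_i = a_i*p_{i-1} + p_{i-2}, q_i = a_i*q_{i-1} + q_{i-2} with p_{-2}=0, p_{-1}=1, q_{-2}=1, q_{-1}=0:
  i=0: a_0=0, p_0 = 0*1 + 0 = 0, q_0 = 0*0 + 1 = 1.
  i=1: a_1=1, p_1 = 1*0 + 1 = 1, q_1 = 1*1 + 0 = 1.
  i=2: a_2=4, p_2 = 4*1 + 0 = 4, q_2 = 4*1 + 1 = 5.

0/1, 1/1, 4/5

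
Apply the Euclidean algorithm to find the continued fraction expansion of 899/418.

[2; 6, 1, 1, 1, 2, 1, 5]

Run the Euclidean algorithm on 899 and 418; the successive quotients are the partial quotients a_0, a_1, ... (each step inverts the fractional part left over by the previous one):
  899 = 2*418 + 63, so a_0 = 2.
  418 = 6*63 + 40, so a_1 = 6.
  63 = 1*40 + 23, so a_2 = 1.
  40 = 1*23 + 17, so a_3 = 1.
  23 = 1*17 + 6, so a_4 = 1.
  17 = 2*6 + 5, so a_5 = 2.
  6 = 1*5 + 1, so a_6 = 1.
  5 = 5*1 + 0, so a_7 = 5.
The remainder reaches 0 after 8 divisions, so the expansion has 8 partial quotients, read off in order.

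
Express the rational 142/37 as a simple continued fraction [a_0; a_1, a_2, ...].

[3; 1, 5, 6]

Run the Euclidean algorithm on 142 and 37; the successive quotients are the partial quotients a_0, a_1, ... (each step inverts the fractional part left over by the previous one):
  142 = 3*37 + 31, so a_0 = 3.
  37 = 1*31 + 6, so a_1 = 1.
  31 = 5*6 + 1, so a_2 = 5.
  6 = 6*1 + 0, so a_3 = 6.
The remainder reaches 0 after 4 divisions, so the expansion has 4 partial quotients, read off in order.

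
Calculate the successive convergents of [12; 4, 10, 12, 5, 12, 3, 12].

Using the convergent recurrence p_i = a_i*p_{i-1} + p_{i-2}, q_i = a_i*q_{i-1} + q_{i-2} with p_{-2}=0, p_{-1}=1, q_{-2}=1, q_{-1}=0:
  i=0: a_0=12, p_0 = 12*1 + 0 = 12, q_0 = 12*0 + 1 = 1.
  i=1: a_1=4, p_1 = 4*12 + 1 = 49, q_1 = 4*1 + 0 = 4.
  i=2: a_2=10, p_2 = 10*49 + 12 = 502, q_2 = 10*4 + 1 = 41.
  i=3: a_3=12, p_3 = 12*502 + 49 = 6073, q_3 = 12*41 + 4 = 496.
  i=4: a_4=5, p_4 = 5*6073 + 502 = 30867, q_4 = 5*496 + 41 = 2521.
  i=5: a_5=12, p_5 = 12*30867 + 6073 = 376477, q_5 = 12*2521 + 496 = 30748.
  i=6: a_6=3, p_6 = 3*376477 + 30867 = 1160298, q_6 = 3*30748 + 2521 = 94765.
  i=7: a_7=12, p_7 = 12*1160298 + 376477 = 14300053, q_7 = 12*94765 + 30748 = 1167928.

12/1, 49/4, 502/41, 6073/496, 30867/2521, 376477/30748, 1160298/94765, 14300053/1167928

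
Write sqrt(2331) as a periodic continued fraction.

[48; (3, 1, 1, 3, 3, 2, 3, 3, 1, 1, 3, 96)]

Write x_i = (sqrt(2331) + m_i)/d_i with (m_0, d_0) = (0, 1). a_0 = floor(sqrt(2331)) = 48, since 48^2 = 2304 <= 2331 < 2401 = 49^2.
Iterate m_{i+1} = d_i*a_i - m_i, d_{i+1} = (2331 - m_{i+1}^2)/d_i, a_{i+1} = floor((a_0 + m_{i+1})/d_{i+1}):
  m_1 = 1*48 - 0 = 48, d_1 = (2331 - 48^2)/1 = 27/1 = 27, a_1 = floor((48 + 48)/27) = 3.
  m_2 = 27*3 - 48 = 33, d_2 = (2331 - 33^2)/27 = 1242/27 = 46, a_2 = floor((48 + 33)/46) = 1.
  m_3 = 46*1 - 33 = 13, d_3 = (2331 - 13^2)/46 = 2162/46 = 47, a_3 = floor((48 + 13)/47) = 1.
  m_4 = 47*1 - 13 = 34, d_4 = (2331 - 34^2)/47 = 1175/47 = 25, a_4 = floor((48 + 34)/25) = 3.
  m_5 = 25*3 - 34 = 41, d_5 = (2331 - 41^2)/25 = 650/25 = 26, a_5 = floor((48 + 41)/26) = 3.
  m_6 = 26*3 - 41 = 37, d_6 = (2331 - 37^2)/26 = 962/26 = 37, a_6 = floor((48 + 37)/37) = 2.
  m_7 = 37*2 - 37 = 37, d_7 = (2331 - 37^2)/37 = 962/37 = 26, a_7 = floor((48 + 37)/26) = 3.
  m_8 = 26*3 - 37 = 41, d_8 = (2331 - 41^2)/26 = 650/26 = 25, a_8 = floor((48 + 41)/25) = 3.
  m_9 = 25*3 - 41 = 34, d_9 = (2331 - 34^2)/25 = 1175/25 = 47, a_9 = floor((48 + 34)/47) = 1.
  m_10 = 47*1 - 34 = 13, d_10 = (2331 - 13^2)/47 = 2162/47 = 46, a_10 = floor((48 + 13)/46) = 1.
  m_11 = 46*1 - 13 = 33, d_11 = (2331 - 33^2)/46 = 1242/46 = 27, a_11 = floor((48 + 33)/27) = 3.
  m_12 = 27*3 - 33 = 48, d_12 = (2331 - 48^2)/27 = 27/27 = 1, a_12 = floor((48 + 48)/1) = 96.
  m_13 = 1*96 - 48 = 48, d_13 = (2331 - 48^2)/1 = 27/1 = 27: (m_13, d_13) = (m_1, d_1) = (48, 27), so from here the quotients repeat a_1, ..., a_12; the period length is 12.
Hence the expansion of sqrt(2331) is a_0 = 48 followed by the repeating block 3, 1, 1, 3, 3, 2, 3, 3, 1, 1, 3, 96 (period 12).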